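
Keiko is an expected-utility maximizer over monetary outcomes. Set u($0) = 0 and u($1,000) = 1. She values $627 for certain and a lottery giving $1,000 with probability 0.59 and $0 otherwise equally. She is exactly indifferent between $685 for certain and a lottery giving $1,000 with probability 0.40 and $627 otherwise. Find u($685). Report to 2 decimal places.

0.75

The first gamble pins u($627): it must equal 0.59·1 + 0.41·0 = 0.59.
The second indifference gives u($685) = 0.40·u($1,000) + 0.60·u($627) = 0.40·1.00 + 0.60·0.59 = 0.7540.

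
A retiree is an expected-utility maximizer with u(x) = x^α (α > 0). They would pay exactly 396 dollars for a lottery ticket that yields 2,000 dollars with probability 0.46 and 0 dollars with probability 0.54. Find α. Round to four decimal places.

α ≈ 0.4795

EU(lottery) = 0.46·2000^α + 0.54·0 = 0.46·2000^α.
Setting u(396) equal to that: 396^α = 0.46·2000^α ⇒ (396/2000)^α = 0.46.
Take logs: α = ln 0.46 / ln(396/2000) ≈ 0.479490.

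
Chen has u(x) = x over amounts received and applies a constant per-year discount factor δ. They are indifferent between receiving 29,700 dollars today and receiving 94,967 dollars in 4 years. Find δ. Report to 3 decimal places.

The payoff in 4 years is discounted by δ^4, so u(29700) = δ^4·u(94967) and δ^4 = u(29700)/u(94967).
With u(x) = x: δ^4 = 29700/94967 = 0.31274.
Taking the 4th root: δ = 0.31274^(1/4) ≈ 0.748.

δ ≈ 0.748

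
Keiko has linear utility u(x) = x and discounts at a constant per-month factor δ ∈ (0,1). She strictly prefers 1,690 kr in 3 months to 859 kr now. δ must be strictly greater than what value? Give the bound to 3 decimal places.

δ > 0.798

Under u(x) = x this choice says 859 < δ^3·1690.
Dividing by 1690: δ^3 > 0.50828. Both sides are positive, so the cube root keeps the direction.
δ > 0.50828^(1/3) = 0.798.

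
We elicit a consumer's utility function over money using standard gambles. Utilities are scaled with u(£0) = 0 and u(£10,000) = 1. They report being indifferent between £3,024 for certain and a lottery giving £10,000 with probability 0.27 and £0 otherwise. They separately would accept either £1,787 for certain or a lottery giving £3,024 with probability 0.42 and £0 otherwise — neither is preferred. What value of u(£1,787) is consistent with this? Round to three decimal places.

0.113

First, u(£3,024) = 0.27·u(£10,000) + 0.73·u(£0) = 0.27.
Chaining: u(£1,787) = 0.42·0.27 + 0.58·0.00 = 0.1134.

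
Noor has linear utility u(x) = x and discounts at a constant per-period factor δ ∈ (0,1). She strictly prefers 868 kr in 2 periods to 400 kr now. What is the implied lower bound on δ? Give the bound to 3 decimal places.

δ > 0.679

The preference means 400 < δ^2·868.
So δ^2 > 400/868 = 0.46083; taking the square root of both positive sides preserves the inequality.
δ > 0.46083^(1/2) = 0.679.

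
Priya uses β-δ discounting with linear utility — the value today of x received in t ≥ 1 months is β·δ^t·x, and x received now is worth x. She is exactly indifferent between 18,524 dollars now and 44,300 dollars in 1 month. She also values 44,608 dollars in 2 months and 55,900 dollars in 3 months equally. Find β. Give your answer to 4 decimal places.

The second indifference involves only future payoffs, so β cancels: β·δ^2·44608 = β·δ^3·55900, giving δ = 44608/55900 = 0.79800.
Now use the now-vs-future pair: 18524 = β·δ·44300 gives β = 18524/(0.79800·44300) ≈ 0.5240.

β ≈ 0.5240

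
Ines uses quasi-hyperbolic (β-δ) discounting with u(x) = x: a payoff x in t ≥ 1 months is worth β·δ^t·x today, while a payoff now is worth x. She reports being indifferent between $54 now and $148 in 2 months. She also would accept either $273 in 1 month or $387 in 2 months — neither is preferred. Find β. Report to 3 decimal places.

The second indifference involves only future payoffs, so β cancels: β·δ^1·273 = β·δ^2·387, giving δ = 273/387 = 0.70543.
Now use the now-vs-future pair: 54 = β·δ^2·148 gives β = 54/(0.49763·148) ≈ 0.733.

β ≈ 0.733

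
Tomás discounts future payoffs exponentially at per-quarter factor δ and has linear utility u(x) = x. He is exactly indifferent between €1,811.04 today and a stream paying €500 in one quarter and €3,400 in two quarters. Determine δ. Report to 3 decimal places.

δ ≈ 0.660

The stream is worth 500δ + 3400δ² today, so 500δ + 3400δ² = 1811.04.
So 3400δ² + 500δ − 1811.04 = 0.
The positive root is δ = [−500 + √(500² + 4·3400·1811.04)] / (2·3400) = (−500 + 4988.000)/6800 ≈ 0.660.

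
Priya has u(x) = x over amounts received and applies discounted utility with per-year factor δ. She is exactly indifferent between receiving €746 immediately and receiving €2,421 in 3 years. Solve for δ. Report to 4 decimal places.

The payoff in 3 years is discounted by δ^3, so u(746) = δ^3·u(2421) and δ^3 = u(746)/u(2421).
With u(x) = x: δ^3 = 746/2421 = 0.30814.
So δ = 0.30814^(1/3) ≈ 0.6754.

δ ≈ 0.6754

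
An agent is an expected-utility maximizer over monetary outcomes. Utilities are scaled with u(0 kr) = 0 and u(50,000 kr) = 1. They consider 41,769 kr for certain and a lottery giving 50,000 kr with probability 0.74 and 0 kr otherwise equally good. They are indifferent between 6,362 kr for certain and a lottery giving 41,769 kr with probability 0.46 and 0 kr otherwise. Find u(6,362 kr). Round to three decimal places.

From the first indifference, u(41,769 kr) = 0.74·u(50,000 kr) + 0.26·u(0 kr) = 0.74·1 + 0.26·0 = 0.74.
The second indifference gives u(6,362 kr) = 0.46·u(41,769 kr) + 0.54·u(0 kr) = 0.46·0.74 + 0.54·0.00 = 0.3404.

0.340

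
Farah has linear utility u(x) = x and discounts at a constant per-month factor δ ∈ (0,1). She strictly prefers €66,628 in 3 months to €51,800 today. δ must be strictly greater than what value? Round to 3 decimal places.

The preference means 51800 < δ^3·66628.
So δ^3 > 51800/66628 = 0.77745; taking the cube root of both positive sides preserves the inequality.
δ > (51800/66628)^(1/3) ≈ 0.920.

δ > 0.920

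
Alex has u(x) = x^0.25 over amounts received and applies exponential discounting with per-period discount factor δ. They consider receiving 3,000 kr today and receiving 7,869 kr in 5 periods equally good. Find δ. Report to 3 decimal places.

The payoff in 5 periods is discounted by δ^5, so u(3000) = δ^5·u(7869) and δ^5 = u(3000)/u(7869).
With u(x) = x^0.25: δ^5 = 3000^0.25/7869^0.25 = (3000/7869)^0.25 = 0.78578.
Taking the 5th root: δ = 0.78578^(1/5) ≈ 0.953.

δ ≈ 0.953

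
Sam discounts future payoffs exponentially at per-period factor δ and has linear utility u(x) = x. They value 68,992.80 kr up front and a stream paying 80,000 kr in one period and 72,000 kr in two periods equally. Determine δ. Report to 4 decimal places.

Present value of the stream is 80000·δ + 72000·δ². Indifference gives 80000δ + 72000δ² = 68992.80.
Rearranged: 72000δ² + 80000δ − 68992.80 = 0.
By the quadratic formula (taking the positive root), δ = (−80000 + √26269926400.00) / 144000 ≈ 0.5700.

δ ≈ 0.5700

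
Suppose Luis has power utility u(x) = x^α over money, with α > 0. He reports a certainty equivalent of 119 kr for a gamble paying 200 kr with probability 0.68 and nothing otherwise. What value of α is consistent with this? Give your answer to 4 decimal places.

Since u(0) = 0, the lottery's EU is 0.68·200^α.
Indifference: 119^α = 0.68·200^α, so (119/200)^α = 0.68.
Take logs: α = ln 0.68 / ln(119/200) ≈ 0.742810.

α ≈ 0.7428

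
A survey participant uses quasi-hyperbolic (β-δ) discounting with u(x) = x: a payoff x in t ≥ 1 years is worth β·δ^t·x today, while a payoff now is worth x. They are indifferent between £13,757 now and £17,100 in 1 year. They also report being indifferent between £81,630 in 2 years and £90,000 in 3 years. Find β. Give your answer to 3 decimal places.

Both payoffs in the second observation are in the future, so β drops out: δ^2·81630 = δ^3·90000 ⇒ δ = 81630/90000 = 0.90700.
Now use the now-vs-future pair: 13757 = β·δ·17100 gives β = 13757/(0.90700·17100) ≈ 0.887.

β ≈ 0.887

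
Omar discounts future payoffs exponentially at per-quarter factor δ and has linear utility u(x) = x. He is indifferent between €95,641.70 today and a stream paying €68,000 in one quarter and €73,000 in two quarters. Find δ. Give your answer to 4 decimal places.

δ ≈ 0.7700

Present value of the stream is 68000·δ + 73000·δ². Indifference gives 68000δ + 73000δ² = 95641.70.
That is, 73000δ² + 68000δ − 95641.70 = 0, a quadratic in δ.
By the quadratic formula (taking the positive root), δ = (−68000 + √32551376400.00) / 146000 ≈ 0.7700.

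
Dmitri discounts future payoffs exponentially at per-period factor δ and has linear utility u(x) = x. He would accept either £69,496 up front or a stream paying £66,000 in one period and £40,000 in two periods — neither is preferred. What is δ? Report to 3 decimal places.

δ ≈ 0.730

Present value of the stream is 66000·δ + 40000·δ². Indifference gives 66000δ + 40000δ² = 69496.
Rearranged: 40000δ² + 66000δ − 69496 = 0.
The positive root is δ = [−66000 + √(66000² + 4·40000·69496)] / (2·40000) = (−66000 + 124400.000)/80000 ≈ 0.730.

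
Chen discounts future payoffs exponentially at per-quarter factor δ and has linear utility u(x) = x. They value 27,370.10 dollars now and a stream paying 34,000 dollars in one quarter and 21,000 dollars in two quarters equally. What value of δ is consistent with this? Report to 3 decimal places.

Present value of the stream is 34000·δ + 21000·δ². Indifference gives 34000δ + 21000δ² = 27370.10.
Rearranged: 21000δ² + 34000δ − 27370.10 = 0.
The positive root is δ = [−34000 + √(34000² + 4·21000·27370.10)] / (2·21000) = (−34000 + 58780.000)/42000 ≈ 0.590.

δ ≈ 0.590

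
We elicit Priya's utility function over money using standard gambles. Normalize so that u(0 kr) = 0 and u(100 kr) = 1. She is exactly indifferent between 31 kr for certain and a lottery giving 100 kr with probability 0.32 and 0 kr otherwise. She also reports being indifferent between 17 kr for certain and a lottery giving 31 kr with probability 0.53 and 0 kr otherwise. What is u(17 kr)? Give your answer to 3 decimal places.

0.170

First, u(31 kr) = 0.32·u(100 kr) + 0.68·u(0 kr) = 0.32.
Chaining: u(17 kr) = 0.53·0.32 + 0.47·0.00 = 0.1696.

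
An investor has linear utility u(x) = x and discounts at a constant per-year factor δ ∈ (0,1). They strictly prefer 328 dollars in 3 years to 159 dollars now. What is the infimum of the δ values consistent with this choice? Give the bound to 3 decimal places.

δ > 0.786

Comparing present values: 159 < δ^3·328.
So δ^3 > 159/328 = 0.48476; taking the cube root of both positive sides preserves the inequality.
δ > 0.48476^(1/3) = 0.786.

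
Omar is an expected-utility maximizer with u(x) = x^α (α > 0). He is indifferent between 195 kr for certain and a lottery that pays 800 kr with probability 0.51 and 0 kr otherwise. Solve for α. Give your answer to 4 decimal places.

The lottery's expected utility is 0.51·u(800) + 0.49·u(0) = 0.51·800^α (since u(0) = 0 for α > 0).
Equating: 195^α = 0.51·800^α, i.e. 0.2437^α = 0.51.
α = ln(0.51) / ln(195/800) = -0.6733446/-1.4116122 ≈ 0.4770.

α ≈ 0.4770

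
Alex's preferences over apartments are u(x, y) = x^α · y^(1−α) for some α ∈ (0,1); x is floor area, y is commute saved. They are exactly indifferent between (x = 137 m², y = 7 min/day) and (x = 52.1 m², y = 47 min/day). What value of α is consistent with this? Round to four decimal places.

α ≈ 0.6633

Set the two utilities equal: 137^α·7^(1−α) = 52.1^α·47^(1−α).
Taking logs: α·ln 137 + (1−α)·ln 7 = α·ln 52.1 + (1−α)·ln 47, i.e. α·0.9668160 = (1−α)·1.9042375.
So α/(1−α) = (1.9042375)/(0.9668160) = 1.9695966, and α = 1.9695966/2.9695966 ≈ 0.6633.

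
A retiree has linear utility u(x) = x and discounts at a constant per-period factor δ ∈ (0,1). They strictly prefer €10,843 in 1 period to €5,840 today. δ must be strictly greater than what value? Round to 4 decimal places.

δ > 0.5386

Under u(x) = x this choice says 5840 < δ·10843.
Dividing through by 10843 gives δ > 0.53860.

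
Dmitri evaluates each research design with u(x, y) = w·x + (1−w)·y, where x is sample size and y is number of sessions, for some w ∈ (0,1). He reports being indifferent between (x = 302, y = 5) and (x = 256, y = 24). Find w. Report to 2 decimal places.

Indifference: w·302 + (1−w)·5 = w·256 + (1−w)·24.
Rearranging, 46·w − 19·(1−w) = 0.
The marginal rate of substitution is 19/46, so w = 19/(46+19) = 0.29.

w = 0.29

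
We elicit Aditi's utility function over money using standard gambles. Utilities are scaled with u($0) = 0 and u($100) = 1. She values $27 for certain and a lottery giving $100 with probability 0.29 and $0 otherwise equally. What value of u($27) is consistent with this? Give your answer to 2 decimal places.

0.29

By the standard-gamble method, u($27) is just the indifference probability on the best outcome: 0.29.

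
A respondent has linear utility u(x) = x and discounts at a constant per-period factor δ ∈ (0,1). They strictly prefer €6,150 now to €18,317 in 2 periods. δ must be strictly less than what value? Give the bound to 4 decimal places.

Comparing present values: 6150 > δ^2·18317.
Hence δ^2 < 6150/18317 = 0.33575, and x ↦ x^(1/2) is increasing on (0,∞).
δ < 0.33575^(1/2) = 0.5794.

δ < 0.5794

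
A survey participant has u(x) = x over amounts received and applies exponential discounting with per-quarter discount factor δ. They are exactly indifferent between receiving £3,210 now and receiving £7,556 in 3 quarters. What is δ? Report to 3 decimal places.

δ ≈ 0.752

The payoff in 3 quarters is discounted by δ^3, so u(3210) = δ^3·u(7556) and δ^3 = u(3210)/u(7556).
With u(x) = x: δ^3 = 3210/7556 = 0.42483.
So δ = 0.42483^(1/3) ≈ 0.752.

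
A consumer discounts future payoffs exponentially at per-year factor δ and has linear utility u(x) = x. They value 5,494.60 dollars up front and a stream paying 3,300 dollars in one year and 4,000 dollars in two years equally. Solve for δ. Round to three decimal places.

Equating present values: 5494.60 = 3300δ + 4000δ².
So 4000δ² + 3300δ − 5494.60 = 0.
By the quadratic formula (taking the positive root), δ = (−3300 + √98803600.00) / 8000 ≈ 0.830.

δ ≈ 0.830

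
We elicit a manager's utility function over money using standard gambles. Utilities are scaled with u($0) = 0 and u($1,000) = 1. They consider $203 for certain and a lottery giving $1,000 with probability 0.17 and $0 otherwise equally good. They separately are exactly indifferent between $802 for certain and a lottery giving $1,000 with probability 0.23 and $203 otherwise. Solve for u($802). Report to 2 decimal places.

0.36

From the first indifference, u($203) = 0.17·u($1,000) + 0.83·u($0) = 0.17·1 + 0.83·0 = 0.17.
Chaining: u($802) = 0.23·1.00 + 0.77·0.17 = 0.3609.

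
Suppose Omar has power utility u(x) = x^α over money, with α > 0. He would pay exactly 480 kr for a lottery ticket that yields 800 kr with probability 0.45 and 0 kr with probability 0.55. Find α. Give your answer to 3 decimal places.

α ≈ 1.563

EU(lottery) = 0.45·800^α + 0.55·0 = 0.45·800^α.
Setting u(480) equal to that: 480^α = 0.45·800^α ⇒ (480/800)^α = 0.45.
Taking logs: α·ln(480/800) = ln(0.45), so α = -0.798508 / -0.510826 ≈ 1.563.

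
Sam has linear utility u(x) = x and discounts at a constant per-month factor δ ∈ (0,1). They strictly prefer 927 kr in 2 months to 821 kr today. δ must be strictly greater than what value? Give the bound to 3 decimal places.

δ > 0.941

Under u(x) = x this choice says 821 < δ^2·927.
Hence δ^2 > 821/927 = 0.88565, and x ↦ x^(1/2) is increasing on (0,∞).
δ > (821/927)^(1/2) ≈ 0.941.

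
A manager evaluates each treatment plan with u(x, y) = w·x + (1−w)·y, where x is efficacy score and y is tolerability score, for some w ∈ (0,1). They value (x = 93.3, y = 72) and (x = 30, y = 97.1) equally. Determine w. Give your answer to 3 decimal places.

u(93.3,72) = u(30,97.1) means w·93.3 + (1−w)·72 = w·30 + (1−w)·97.1.
Rearranging, 63.3·w − 25.1·(1−w) = 0.
Hence w = 25.1/(63.3+25.1) = 25.1/88.4 = 0.284.

w = 0.284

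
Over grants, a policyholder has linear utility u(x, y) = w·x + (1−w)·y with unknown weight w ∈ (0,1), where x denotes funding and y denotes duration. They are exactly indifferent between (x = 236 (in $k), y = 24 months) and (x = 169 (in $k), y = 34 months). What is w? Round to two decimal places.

u(236,24) = u(169,34) means w·236 + (1−w)·24 = w·169 + (1−w)·34.
Rearranging, 67·w − 10·(1−w) = 0.
Hence w = 10/(67+10) = 10/77 = 0.13.

w = 0.13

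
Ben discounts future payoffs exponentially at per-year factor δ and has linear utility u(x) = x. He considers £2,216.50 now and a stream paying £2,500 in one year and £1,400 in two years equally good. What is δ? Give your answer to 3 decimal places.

δ ≈ 0.650

Equating present values: 2216.50 = 2500δ + 1400δ².
Rearranged: 1400δ² + 2500δ − 2216.50 = 0.
By the quadratic formula (taking the positive root), δ = (−2500 + √18662400.00) / 2800 ≈ 0.650.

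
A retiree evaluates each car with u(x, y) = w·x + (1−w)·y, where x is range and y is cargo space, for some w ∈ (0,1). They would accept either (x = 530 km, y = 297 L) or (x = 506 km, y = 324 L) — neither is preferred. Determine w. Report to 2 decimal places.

w = 0.53

u(530,297) = u(506,324) means w·530 + (1−w)·297 = w·506 + (1−w)·324.
Rearranging, 24·w − 27·(1−w) = 0.
The marginal rate of substitution is 27/24, so w = 27/(24+27) = 0.53.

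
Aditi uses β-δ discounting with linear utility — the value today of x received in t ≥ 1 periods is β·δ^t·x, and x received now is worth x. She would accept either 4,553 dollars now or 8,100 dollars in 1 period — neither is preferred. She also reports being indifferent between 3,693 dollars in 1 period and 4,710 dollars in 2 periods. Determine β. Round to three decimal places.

The second indifference involves only future payoffs, so β cancels: β·δ^1·3693 = β·δ^2·4710, giving δ = 3693/4710 = 0.78408.
Substituting δ into 4553 = β·δ·8100: β = 4553/(6351.019) ≈ 0.717.

β ≈ 0.717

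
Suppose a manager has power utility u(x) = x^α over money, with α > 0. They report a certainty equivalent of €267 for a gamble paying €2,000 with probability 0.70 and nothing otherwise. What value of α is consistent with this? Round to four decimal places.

α ≈ 0.1771

The lottery's expected utility is 0.70·u(2000) + 0.30·u(0) = 0.70·2000^α (since u(0) = 0 for α > 0).
Indifference: 267^α = 0.70·2000^α, so (267/2000)^α = 0.70.
Taking logs: α·ln(267/2000) = ln(0.70), so α = -0.3566749 / -2.0136538 ≈ 0.1771.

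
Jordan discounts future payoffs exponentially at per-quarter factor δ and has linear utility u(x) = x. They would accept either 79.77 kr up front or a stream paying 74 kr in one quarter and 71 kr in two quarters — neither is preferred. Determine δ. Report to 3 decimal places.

The stream is worth 74δ + 71δ² today, so 74δ + 71δ² = 79.77.
Rearranged: 71δ² + 74δ − 79.77 = 0.
The positive root is δ = [−74 + √(74² + 4·71·79.77)] / (2·71) = (−74 + 167.722)/142 ≈ 0.660.

δ ≈ 0.660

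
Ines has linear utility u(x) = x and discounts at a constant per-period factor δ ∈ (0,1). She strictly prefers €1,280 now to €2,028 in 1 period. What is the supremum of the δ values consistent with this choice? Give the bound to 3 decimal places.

The preference means 1280 > δ·2028.
So δ < 1280/2028 = 0.63116.

δ < 0.631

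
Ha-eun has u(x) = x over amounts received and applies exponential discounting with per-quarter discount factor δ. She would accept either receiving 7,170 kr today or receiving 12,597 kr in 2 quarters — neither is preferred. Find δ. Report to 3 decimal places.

Equating discounted utilities: u(7170) = δ^2·u(12597) ⇒ δ^2 = u(7170)/u(12597).
With u(x) = x: δ^2 = 7170/12597 = 0.56918.
Taking the square root: δ = 0.56918^(1/2) ≈ 0.754.

δ ≈ 0.754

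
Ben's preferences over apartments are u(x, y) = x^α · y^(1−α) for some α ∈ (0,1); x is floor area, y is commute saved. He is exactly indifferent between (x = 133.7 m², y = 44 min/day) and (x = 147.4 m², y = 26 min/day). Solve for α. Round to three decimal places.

α ≈ 0.844

Indifference: 133.7^α · 44^(1−α) = 147.4^α · 26^(1−α).
Rearrange to (133.7/147.4)^α = (26/44)^(1−α) and take logs: α·-0.097551 = (1−α)·-0.526093.
So α/(1−α) = (-0.526093)/(-0.097551) = 5.393005, and α = 5.393005/6.393005 ≈ 0.844.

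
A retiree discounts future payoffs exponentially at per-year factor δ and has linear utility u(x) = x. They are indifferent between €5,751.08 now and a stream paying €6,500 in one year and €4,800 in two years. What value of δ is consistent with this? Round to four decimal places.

Equating present values: 5751.08 = 6500δ + 4800δ².
Rearranged: 4800δ² + 6500δ − 5751.08 = 0.
By the quadratic formula (taking the positive root), δ = (−6500 + √152670736.00) / 9600 ≈ 0.6100.

δ ≈ 0.6100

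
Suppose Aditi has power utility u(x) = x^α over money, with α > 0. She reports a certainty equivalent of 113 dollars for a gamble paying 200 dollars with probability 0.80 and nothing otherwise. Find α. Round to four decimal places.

α ≈ 0.3908

EU(lottery) = 0.80·200^α + 0.20·0 = 0.80·200^α.
Indifference: 113^α = 0.80·200^α, so (113/200)^α = 0.80.
α = ln(0.80) / ln(113/200) = -0.2231436/-0.5709295 ≈ 0.3908.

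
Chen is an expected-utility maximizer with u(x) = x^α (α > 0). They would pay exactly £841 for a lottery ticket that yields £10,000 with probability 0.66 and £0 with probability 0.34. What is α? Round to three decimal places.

EU(lottery) = 0.66·10000^α + 0.34·0 = 0.66·10000^α.
Setting u(841) equal to that: 841^α = 0.66·10000^α ⇒ (841/10000)^α = 0.66.
Taking logs: α·ln(841/10000) = ln(0.66), so α = -0.415515 / -2.475749 ≈ 0.168.

α ≈ 0.168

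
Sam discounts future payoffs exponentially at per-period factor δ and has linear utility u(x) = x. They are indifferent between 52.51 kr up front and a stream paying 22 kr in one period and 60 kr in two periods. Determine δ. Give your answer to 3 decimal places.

Present value of the stream is 22·δ + 60·δ². Indifference gives 22δ + 60δ² = 52.51.
So 60δ² + 22δ − 52.51 = 0.
δ = (−22 + √(22² + 4·60·52.51)) / (2·60) = (−22 + √13086.40) / 120 ≈ 0.770.

δ ≈ 0.770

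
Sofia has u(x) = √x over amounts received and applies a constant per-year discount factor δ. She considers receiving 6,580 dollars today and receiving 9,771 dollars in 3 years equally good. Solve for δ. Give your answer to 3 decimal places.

The payoff in 3 years is discounted by δ^3, so u(6580) = δ^3·u(9771) and δ^3 = u(6580)/u(9771).
With u(x) = √x: δ^3 = √6580/√9771 = √(6580/9771) = 0.82062.
Hence δ = (0.82062)^(1/3) = 0.93623.

δ ≈ 0.936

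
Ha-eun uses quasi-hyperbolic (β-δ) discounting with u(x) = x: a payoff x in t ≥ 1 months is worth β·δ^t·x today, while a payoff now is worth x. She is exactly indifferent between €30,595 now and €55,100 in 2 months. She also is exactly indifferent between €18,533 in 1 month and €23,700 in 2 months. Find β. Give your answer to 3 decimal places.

β ≈ 0.908

From the later pair, β·δ^1·18533 = β·δ^2·23700; dividing through, δ = 18533/23700 = 0.78198.
Now use the now-vs-future pair: 30595 = β·δ^2·55100 gives β = 30595/(0.61150·55100) ≈ 0.908.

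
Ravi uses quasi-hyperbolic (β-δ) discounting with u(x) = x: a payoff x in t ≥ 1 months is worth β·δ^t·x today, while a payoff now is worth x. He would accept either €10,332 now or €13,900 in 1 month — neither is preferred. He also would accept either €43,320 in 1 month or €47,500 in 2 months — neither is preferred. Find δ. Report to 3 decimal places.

The second indifference involves only future payoffs, so β cancels: β·δ^1·43320 = β·δ^2·47500, giving δ = 43320/47500 = 0.91200.

δ ≈ 0.912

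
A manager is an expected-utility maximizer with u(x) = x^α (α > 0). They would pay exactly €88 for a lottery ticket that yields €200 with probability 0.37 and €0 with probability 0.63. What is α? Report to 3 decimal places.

Since u(0) = 0, the lottery's EU is 0.37·200^α.
Setting u(88) equal to that: 88^α = 0.37·200^α ⇒ (88/200)^α = 0.37.
α = ln(0.37) / ln(88/200) = -0.994252/-0.820981 ≈ 1.211.

α ≈ 1.211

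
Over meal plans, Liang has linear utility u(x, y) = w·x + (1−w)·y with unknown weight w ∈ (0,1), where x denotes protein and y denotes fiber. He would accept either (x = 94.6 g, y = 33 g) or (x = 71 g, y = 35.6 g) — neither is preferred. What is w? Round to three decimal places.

w = 0.099

Equating utilities: w·94.6 + (1−w)·33 = w·71 + (1−w)·35.6.
Rearranging, 23.6·w − 2.6·(1−w) = 0.
So w/(1−w) = 2.6/23.6 = 0.1102, giving w = 2.6/(23.6+2.6) = 0.099.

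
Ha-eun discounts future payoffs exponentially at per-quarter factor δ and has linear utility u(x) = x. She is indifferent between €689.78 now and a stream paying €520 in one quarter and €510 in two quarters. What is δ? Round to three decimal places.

δ ≈ 0.760

Present value of the stream is 520·δ + 510·δ². Indifference gives 520δ + 510δ² = 689.78.
Rearranged: 510δ² + 520δ − 689.78 = 0.
By the quadratic formula (taking the positive root), δ = (−520 + √1677551.20) / 1020 ≈ 0.760.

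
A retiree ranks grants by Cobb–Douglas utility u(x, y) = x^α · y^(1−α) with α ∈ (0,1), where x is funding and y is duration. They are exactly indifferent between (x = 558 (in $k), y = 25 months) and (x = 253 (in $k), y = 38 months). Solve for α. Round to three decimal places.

α ≈ 0.346

The Cobb–Douglas utilities coincide, so 558^α·25^(1−α) = 253^α·38^(1−α).
Taking logs: α·ln 558 + (1−α)·ln 25 = α·ln 253 + (1−α)·ln 38, i.e. α·0.790969 = (1−α)·0.418710.
Thus α·(1.209679) = 0.418710, so α = 0.418710/1.209679 ≈ 0.346.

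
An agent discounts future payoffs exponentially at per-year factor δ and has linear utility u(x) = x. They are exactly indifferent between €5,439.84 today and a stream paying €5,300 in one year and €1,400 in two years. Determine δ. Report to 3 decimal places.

The stream is worth 5300δ + 1400δ² today, so 5300δ + 1400δ² = 5439.84.
Rearranged: 1400δ² + 5300δ − 5439.84 = 0.
The positive root is δ = [−5300 + √(5300² + 4·1400·5439.84)] / (2·1400) = (−5300 + 7652.000)/2800 ≈ 0.840.

δ ≈ 0.840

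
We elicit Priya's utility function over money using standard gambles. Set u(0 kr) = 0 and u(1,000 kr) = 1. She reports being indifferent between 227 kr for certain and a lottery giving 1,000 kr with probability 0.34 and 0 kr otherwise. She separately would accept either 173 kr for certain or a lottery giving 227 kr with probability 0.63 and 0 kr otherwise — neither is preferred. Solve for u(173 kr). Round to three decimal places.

The first gamble pins u(227 kr): it must equal 0.34·1 + 0.66·0 = 0.34.
The second indifference gives u(173 kr) = 0.63·u(227 kr) + 0.37·u(0 kr) = 0.63·0.34 + 0.37·0.00 = 0.2142.

0.214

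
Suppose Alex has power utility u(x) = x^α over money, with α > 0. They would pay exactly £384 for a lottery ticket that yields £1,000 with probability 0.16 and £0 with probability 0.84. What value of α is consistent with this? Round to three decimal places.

EU(lottery) = 0.16·1000^α + 0.84·0 = 0.16·1000^α.
Setting u(384) equal to that: 384^α = 0.16·1000^α ⇒ (384/1000)^α = 0.16.
α = ln(0.16) / ln(384/1000) = -1.832581/-0.957113 ≈ 1.915.

α ≈ 1.915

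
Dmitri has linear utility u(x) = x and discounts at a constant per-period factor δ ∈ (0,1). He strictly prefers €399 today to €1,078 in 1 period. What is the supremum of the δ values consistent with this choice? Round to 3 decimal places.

δ < 0.370

Under u(x) = x this choice says 399 > δ·1078.
Dividing through by 1078 gives δ < 0.37013.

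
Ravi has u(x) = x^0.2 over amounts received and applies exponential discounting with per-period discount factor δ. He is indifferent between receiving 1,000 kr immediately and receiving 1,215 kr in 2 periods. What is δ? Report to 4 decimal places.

Indifference means u(1000) = δ^2 · u(1215), so δ^2 = u(1000)/u(1215).
With u(x) = x^0.2: δ^2 = 1000^0.2/1215^0.2 = (1000/1215)^0.2 = 0.96180.
So δ = 0.96180^(1/2) ≈ 0.9807.

δ ≈ 0.9807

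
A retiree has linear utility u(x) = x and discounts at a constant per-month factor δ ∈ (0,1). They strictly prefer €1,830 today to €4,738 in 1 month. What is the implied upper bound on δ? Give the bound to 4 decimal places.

Under u(x) = x this choice says 1830 > δ·4738.
Dividing through by 4738 gives δ < 0.38624.

δ < 0.3862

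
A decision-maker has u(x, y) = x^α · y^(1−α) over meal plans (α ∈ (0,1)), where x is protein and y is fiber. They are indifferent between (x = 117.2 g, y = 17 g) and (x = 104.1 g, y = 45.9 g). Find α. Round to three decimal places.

α ≈ 0.893

The Cobb–Douglas utilities coincide, so 117.2^α·17^(1−α) = 104.1^α·45.9^(1−α).
(117.2/104.1)^α = (45.9/17)^(1−α); take logs: α·ln(117.2/104.1) = (1−α)·ln(45.9/17), i.e. α·0.118530 = (1−α)·0.993252.
So α/(1−α) = (0.993252)/(0.118530) = 8.379752, and α = 8.379752/9.379752 ≈ 0.893.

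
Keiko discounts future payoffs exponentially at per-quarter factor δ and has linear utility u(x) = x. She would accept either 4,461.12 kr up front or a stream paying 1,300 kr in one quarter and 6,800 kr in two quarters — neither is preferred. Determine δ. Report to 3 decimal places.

Equating present values: 4461.12 = 1300δ + 6800δ².
That is, 6800δ² + 1300δ − 4461.12 = 0, a quadratic in δ.
The positive root is δ = [−1300 + √(1300² + 4·6800·4461.12)] / (2·6800) = (−1300 + 11092.000)/13600 ≈ 0.720.

δ ≈ 0.720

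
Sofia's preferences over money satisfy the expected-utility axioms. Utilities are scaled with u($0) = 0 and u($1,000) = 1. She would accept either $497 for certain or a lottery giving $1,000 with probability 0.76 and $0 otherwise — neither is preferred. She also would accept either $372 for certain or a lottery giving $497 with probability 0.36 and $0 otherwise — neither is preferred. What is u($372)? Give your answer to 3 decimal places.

0.274

First, u($497) = 0.76·u($1,000) + 0.24·u($0) = 0.76.
The second indifference gives u($372) = 0.36·u($497) + 0.64·u($0) = 0.36·0.76 + 0.64·0.00 = 0.2736.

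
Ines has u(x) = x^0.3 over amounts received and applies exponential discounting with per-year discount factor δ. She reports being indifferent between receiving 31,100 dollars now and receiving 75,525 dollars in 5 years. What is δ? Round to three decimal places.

Indifference means u(31100) = δ^5 · u(75525), so δ^5 = u(31100)/u(75525).
Since u(x) = x^0.3, δ^5 = (31100/75525)^0.3 = 0.41178^0.3 = 0.76630.
Hence δ = (0.76630)^(1/5) = 0.94816.

δ ≈ 0.948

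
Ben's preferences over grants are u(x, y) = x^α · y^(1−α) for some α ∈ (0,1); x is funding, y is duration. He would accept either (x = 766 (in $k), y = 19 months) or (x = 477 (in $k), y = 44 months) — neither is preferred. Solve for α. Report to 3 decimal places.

α ≈ 0.639

Indifference: 766^α · 19^(1−α) = 477^α · 44^(1−α).
Rearrange to (766/477)^α = (44/19)^(1−α) and take logs: α·0.473666 = (1−α)·0.839751.
With A = 0.473666 and B = 0.839751: α·A = (1−α)·B, so α = B/(A+B) = 0.839751/1.313417 ≈ 0.639.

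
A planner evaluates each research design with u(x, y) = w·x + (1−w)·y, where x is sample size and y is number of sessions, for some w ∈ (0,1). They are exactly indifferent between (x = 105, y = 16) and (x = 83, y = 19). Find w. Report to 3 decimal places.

w = 0.120

u(105,16) = u(83,19) means w·105 + (1−w)·16 = w·83 + (1−w)·19.
Rearranging, 22·w − 3·(1−w) = 0.
Hence w = 3/(22+3) = 3/25 = 0.120.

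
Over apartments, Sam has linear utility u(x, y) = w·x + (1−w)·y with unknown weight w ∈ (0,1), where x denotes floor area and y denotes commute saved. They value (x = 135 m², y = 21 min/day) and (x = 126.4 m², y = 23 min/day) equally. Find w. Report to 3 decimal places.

w = 0.189

u(135,21) = u(126.4,23) means w·135 + (1−w)·21 = w·126.4 + (1−w)·23.
Rearranging, 8.6·w − 2·(1−w) = 0.
So w/(1−w) = 2/8.6 = 0.2326, giving w = 2/(8.6+2) = 0.189.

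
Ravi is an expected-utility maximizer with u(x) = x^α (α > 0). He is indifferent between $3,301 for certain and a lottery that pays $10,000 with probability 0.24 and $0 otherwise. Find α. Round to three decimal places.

Since u(0) = 0, the lottery's EU is 0.24·10000^α.
Indifference: 3301^α = 0.24·10000^α, so (3301/10000)^α = 0.24.
Take logs: α = ln 0.24 / ln(3301/10000) ≈ 1.28759.

α ≈ 1.288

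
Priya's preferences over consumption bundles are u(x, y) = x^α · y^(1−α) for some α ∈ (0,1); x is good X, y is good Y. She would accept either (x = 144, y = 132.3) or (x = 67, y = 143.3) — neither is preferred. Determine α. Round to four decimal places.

Set the two utilities equal: 144^α·132.3^(1−α) = 67^α·143.3^(1−α).
(144/67)^α = (143.3/132.3)^(1−α); take logs: α·ln(144/67) = (1−α)·ln(143.3/132.3), i.e. α·0.7651207 = (1−α)·0.0798683.
Thus α·(0.8449890) = 0.0798683, so α = 0.0798683/0.8449890 ≈ 0.0945.

α ≈ 0.0945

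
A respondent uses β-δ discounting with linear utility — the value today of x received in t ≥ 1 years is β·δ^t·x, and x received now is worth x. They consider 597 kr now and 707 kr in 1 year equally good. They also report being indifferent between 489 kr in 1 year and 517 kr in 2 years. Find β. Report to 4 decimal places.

β ≈ 0.8928

Both payoffs in the second observation are in the future, so β drops out: δ^1·489 = δ^2·517 ⇒ δ = 489/517 = 0.94584.
Substituting δ into 597 = β·δ·707: β = 597/(668.710) ≈ 0.8928.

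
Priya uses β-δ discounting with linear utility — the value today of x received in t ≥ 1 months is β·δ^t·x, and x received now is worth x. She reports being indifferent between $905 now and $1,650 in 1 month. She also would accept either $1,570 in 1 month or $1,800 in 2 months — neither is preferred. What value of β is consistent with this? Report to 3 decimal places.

Both payoffs in the second observation are in the future, so β drops out: δ^1·1570 = δ^2·1800 ⇒ δ = 1570/1800 = 0.87222.
Substituting δ into 905 = β·δ·1650: β = 905/(1439.167) ≈ 0.629.

β ≈ 0.629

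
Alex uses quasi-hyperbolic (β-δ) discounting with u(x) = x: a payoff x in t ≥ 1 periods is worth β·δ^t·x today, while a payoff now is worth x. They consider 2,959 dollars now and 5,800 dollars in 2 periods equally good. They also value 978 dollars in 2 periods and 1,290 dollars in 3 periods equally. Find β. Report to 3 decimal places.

β ≈ 0.888

The second indifference involves only future payoffs, so β cancels: β·δ^2·978 = β·δ^3·1290, giving δ = 978/1290 = 0.75814.
The first indifference: 2959 = β·δ^2·5800, so β = 2959/(δ^2·5800) = 2959/(0.57478·5800) ≈ 0.888.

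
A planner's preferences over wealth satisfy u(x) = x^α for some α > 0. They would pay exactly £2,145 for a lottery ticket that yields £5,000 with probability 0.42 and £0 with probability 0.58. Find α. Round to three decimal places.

EU(lottery) = 0.42·5000^α + 0.58·0 = 0.42·5000^α.
Indifference: 2145^α = 0.42·5000^α, so (2145/5000)^α = 0.42.
Taking logs: α·ln(2145/5000) = ln(0.42), so α = -0.867501 / -0.846298 ≈ 1.025.

α ≈ 1.025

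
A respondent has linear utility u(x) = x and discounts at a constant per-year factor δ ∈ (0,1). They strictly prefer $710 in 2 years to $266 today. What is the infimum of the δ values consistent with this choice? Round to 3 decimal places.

δ > 0.612

Comparing present values: 266 < δ^2·710.
Hence δ^2 > 266/710 = 0.37465, and x ↦ x^(1/2) is increasing on (0,∞).
δ > (266/710)^(1/2) ≈ 0.612.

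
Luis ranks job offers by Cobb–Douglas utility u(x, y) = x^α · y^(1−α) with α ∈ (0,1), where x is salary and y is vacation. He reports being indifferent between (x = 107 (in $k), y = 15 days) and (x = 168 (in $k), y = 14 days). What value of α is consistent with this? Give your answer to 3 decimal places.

The Cobb–Douglas utilities coincide, so 107^α·15^(1−α) = 168^α·14^(1−α).
(107/168)^α = (14/15)^(1−α); take logs: α·ln(107/168) = (1−α)·ln(14/15), i.e. α·-0.451135 = (1−α)·-0.068993.
With A = -0.451135 and B = -0.068993: α·A = (1−α)·B, so α = B/(A+B) = -0.068993/-0.520128 ≈ 0.133.

α ≈ 0.133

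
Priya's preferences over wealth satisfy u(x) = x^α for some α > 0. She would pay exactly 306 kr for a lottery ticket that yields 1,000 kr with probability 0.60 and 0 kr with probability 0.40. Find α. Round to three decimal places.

α ≈ 0.431

EU(lottery) = 0.60·1000^α + 0.40·0 = 0.60·1000^α.
Setting u(306) equal to that: 306^α = 0.60·1000^α ⇒ (306/1000)^α = 0.60.
Taking logs: α·ln(306/1000) = ln(0.60), so α = -0.510826 / -1.184170 ≈ 0.431.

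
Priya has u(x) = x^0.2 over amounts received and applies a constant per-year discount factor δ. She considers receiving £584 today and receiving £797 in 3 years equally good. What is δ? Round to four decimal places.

δ ≈ 0.9795

Equating discounted utilities: u(584) = δ^3·u(797) ⇒ δ^3 = u(584)/u(797).
Since u(x) = x^0.2, δ^3 = (584/797)^0.2 = 0.73275^0.2 = 0.93970.
So δ = 0.93970^(1/3) ≈ 0.9795.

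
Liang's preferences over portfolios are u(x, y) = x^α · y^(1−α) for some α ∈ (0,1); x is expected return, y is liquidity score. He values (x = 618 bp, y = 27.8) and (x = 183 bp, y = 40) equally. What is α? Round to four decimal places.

α ≈ 0.2302

Indifference: 618^α · 27.8^(1−α) = 183^α · 40^(1−α).
Rearrange to (618/183)^α = (40/27.8)^(1−α) and take logs: α·1.2170023 = (1−α)·0.3638434.
So α/(1−α) = (0.3638434)/(1.2170023) = 0.2989669, and α = 0.2989669/1.2989669 ≈ 0.2302.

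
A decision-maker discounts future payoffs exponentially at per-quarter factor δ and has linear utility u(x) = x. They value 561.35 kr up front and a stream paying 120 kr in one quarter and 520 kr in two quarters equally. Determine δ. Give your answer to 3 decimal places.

Present value of the stream is 120·δ + 520·δ². Indifference gives 120δ + 520δ² = 561.35.
That is, 520δ² + 120δ − 561.35 = 0, a quadratic in δ.
δ = (−120 + √(120² + 4·520·561.35)) / (2·520) = (−120 + √1182008.00) / 1040 ≈ 0.930.

δ ≈ 0.930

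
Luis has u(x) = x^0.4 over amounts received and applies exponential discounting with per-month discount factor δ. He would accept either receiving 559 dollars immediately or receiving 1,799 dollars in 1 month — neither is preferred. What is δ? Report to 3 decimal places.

δ ≈ 0.627

Indifference means u(559) = δ · u(1799), so δ = u(559)/u(1799).
With u(x) = x^0.4: δ = 559^0.4/1799^0.4 = (559/1799)^0.4 = 0.62654.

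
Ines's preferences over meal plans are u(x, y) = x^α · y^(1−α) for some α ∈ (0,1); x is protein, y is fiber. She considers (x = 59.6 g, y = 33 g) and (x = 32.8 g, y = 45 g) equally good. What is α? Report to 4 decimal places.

Indifference: 59.6^α · 33^(1−α) = 32.8^α · 45^(1−α).
Taking logs: α·ln 59.6 + (1−α)·ln 33 = α·ln 32.8 + (1−α)·ln 45, i.e. α·0.5972271 = (1−α)·0.3101549.
So α/(1−α) = (0.3101549)/(0.5972271) = 0.5193249, and α = 0.5193249/1.5193249 ≈ 0.3418.

α ≈ 0.3418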